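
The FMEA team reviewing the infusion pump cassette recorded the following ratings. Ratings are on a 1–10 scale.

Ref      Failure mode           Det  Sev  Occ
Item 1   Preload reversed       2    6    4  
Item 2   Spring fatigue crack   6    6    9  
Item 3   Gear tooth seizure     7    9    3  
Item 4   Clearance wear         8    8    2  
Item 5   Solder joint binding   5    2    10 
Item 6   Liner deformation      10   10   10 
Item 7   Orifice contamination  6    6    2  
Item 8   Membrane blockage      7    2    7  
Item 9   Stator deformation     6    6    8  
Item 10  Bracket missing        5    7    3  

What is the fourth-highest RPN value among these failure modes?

189

RPN = Severity × Occurrence × Detection:
  Item 1: 6 × 4 × 2 = 48
  Item 2: 6 × 9 × 6 = 324
  Item 3: 9 × 3 × 7 = 189
  Item 4: 8 × 2 × 8 = 128
  Item 5: 2 × 10 × 5 = 100
  Item 6: 10 × 10 × 10 = 1000
  Item 7: 6 × 2 × 6 = 72
  Item 8: 2 × 7 × 7 = 98
  Item 9: 6 × 8 × 6 = 288
  Item 10: 7 × 3 × 5 = 105
Sorted descending: 1000, 324, 288, 189, 128, 105, 100, 98, 72, 48.
The fourth-highest RPN is 189 (Item 3).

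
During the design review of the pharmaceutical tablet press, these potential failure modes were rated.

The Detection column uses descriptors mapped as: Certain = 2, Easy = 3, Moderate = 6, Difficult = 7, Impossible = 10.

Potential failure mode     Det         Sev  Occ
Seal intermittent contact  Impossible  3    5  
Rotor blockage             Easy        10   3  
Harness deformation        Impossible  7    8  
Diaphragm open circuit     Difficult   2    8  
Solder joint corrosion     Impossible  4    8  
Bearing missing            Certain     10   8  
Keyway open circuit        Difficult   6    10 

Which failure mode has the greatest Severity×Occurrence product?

Criticality = Severity × Occurrence:
  Seal intermittent contact: 3 × 5 = 15
  Rotor blockage: 10 × 3 = 30
  Harness deformation: 7 × 8 = 56
  Diaphragm open circuit: 2 × 8 = 16
  Solder joint corrosion: 4 × 8 = 32
  Bearing missing: 10 × 8 = 80
  Keyway open circuit: 6 × 10 = 60
Highest criticality is 80 → Bearing missing.

Bearing missing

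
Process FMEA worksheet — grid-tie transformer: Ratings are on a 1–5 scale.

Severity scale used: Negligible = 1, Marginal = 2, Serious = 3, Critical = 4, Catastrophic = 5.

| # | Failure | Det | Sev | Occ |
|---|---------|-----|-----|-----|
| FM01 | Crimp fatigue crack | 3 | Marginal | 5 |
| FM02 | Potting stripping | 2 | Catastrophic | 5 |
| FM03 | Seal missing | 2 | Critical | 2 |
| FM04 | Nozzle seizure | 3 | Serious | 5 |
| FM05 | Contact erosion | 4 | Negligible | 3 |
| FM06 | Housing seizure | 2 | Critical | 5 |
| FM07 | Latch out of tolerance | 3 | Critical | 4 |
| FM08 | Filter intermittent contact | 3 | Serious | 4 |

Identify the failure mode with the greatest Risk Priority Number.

FM02

RPN = Severity × Occurrence × Detection:
  FM01: 2 × 5 × 3 = 30
  FM02: 5 × 5 × 2 = 50
  FM03: 4 × 2 × 2 = 16
  FM04: 3 × 5 × 3 = 45
  FM05: 1 × 3 × 4 = 12
  FM06: 4 × 5 × 2 = 40
  FM07: 4 × 4 × 3 = 48
  FM08: 3 × 4 × 3 = 36
Highest RPN is 50 → FM02.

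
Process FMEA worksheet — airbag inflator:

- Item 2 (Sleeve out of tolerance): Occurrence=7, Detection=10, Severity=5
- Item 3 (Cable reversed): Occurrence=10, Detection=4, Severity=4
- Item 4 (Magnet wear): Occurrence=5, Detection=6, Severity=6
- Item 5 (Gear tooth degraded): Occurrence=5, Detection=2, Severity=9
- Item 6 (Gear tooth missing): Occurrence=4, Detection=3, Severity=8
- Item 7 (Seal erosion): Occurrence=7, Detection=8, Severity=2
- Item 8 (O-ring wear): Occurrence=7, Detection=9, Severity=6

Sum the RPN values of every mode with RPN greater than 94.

1276

RPN = Severity × Occurrence × Detection:
  Item 2: 5 × 7 × 10 = 350
  Item 3: 4 × 10 × 4 = 160
  Item 4: 6 × 5 × 6 = 180
  Item 5: 9 × 5 × 2 = 90
  Item 6: 8 × 4 × 3 = 96
  Item 7: 2 × 7 × 8 = 112
  Item 8: 6 × 7 × 9 = 378
RPN > 94: Item 2 (350), Item 3 (160), Item 4 (180), Item 6 (96), Item 7 (112), Item 8 (378).
Sum: 350 + 160 + 180 + 96 + 112 + 378 = 1276.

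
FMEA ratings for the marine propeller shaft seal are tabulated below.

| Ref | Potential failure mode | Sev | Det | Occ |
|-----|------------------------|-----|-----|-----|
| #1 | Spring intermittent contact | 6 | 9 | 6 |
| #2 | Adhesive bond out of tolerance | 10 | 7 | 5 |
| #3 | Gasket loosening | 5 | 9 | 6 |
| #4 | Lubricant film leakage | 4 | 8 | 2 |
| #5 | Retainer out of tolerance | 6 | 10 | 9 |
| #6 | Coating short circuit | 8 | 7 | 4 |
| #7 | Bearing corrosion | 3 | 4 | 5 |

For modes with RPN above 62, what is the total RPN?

1772

RPN = Severity × Occurrence × Detection:
  #1: 6 × 6 × 9 = 324
  #2: 10 × 5 × 7 = 350
  #3: 5 × 6 × 9 = 270
  #4: 4 × 2 × 8 = 64
  #5: 6 × 9 × 10 = 540
  #6: 8 × 4 × 7 = 224
  #7: 3 × 5 × 4 = 60
RPN > 62: #1 (324), #2 (350), #3 (270), #4 (64), #5 (540), #6 (224).
Sum: 324 + 350 + 270 + 64 + 540 + 224 = 1772.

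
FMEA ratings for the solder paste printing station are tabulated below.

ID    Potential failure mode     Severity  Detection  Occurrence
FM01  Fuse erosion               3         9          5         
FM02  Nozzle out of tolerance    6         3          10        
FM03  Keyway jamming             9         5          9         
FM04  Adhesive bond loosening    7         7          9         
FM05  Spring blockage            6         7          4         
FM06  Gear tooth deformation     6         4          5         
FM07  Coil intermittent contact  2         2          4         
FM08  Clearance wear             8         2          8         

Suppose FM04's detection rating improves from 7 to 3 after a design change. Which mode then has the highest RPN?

RPN = Severity × Occurrence × Detection:
  FM01: 3 × 5 × 9 = 135
  FM02: 6 × 10 × 3 = 180
  FM03: 9 × 9 × 5 = 405
  FM04: 7 × 9 × 7 = 441
  FM05: 6 × 4 × 7 = 168
  FM06: 6 × 5 × 4 = 120
  FM07: 2 × 4 × 2 = 16
  FM08: 8 × 8 × 2 = 128
After action: FM04 → 7 × 9 × 3 = 189.
Revised RPNs: FM03=405, FM04=189, FM02=180, FM05=168, FM01=135, FM08=128, FM06=120, FM07=16.
Highest is now FM03 (405).

FM03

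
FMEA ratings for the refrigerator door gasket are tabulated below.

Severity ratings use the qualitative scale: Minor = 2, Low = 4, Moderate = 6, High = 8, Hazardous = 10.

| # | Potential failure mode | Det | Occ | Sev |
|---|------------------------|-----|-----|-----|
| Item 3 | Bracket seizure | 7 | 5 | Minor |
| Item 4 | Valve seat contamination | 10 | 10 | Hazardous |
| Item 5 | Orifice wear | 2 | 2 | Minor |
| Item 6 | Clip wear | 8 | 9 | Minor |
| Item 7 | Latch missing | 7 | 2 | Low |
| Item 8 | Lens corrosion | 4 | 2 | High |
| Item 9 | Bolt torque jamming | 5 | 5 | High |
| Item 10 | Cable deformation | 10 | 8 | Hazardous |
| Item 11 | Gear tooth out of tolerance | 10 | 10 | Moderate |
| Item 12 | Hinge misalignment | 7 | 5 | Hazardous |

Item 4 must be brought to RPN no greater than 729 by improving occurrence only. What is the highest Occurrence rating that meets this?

7

Item 4: S=10, O=10, D=10 → current RPN = 1000.
Fixed product = 100. Need 100 × O ≤ 729, so O ≤ 729/100 = 7.29.
Maximum integer Occurrence rating = 7 (gives RPN 700; O=8 would give 800 > 729).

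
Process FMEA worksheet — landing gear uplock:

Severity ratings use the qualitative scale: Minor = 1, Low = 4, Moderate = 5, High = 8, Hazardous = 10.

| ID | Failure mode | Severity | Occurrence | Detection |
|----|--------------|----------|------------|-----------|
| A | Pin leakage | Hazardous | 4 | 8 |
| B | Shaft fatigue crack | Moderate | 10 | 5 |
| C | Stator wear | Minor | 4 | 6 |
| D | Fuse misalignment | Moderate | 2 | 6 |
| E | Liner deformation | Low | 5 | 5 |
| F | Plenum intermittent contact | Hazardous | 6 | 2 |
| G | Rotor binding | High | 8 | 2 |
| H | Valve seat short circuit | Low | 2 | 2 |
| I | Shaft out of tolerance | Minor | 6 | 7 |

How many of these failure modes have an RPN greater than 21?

RPN = Severity × Occurrence × Detection:
  A: 10 × 4 × 8 = 320
  B: 5 × 10 × 5 = 250
  C: 1 × 4 × 6 = 24
  D: 5 × 2 × 6 = 60
  E: 4 × 5 × 5 = 100
  F: 10 × 6 × 2 = 120
  G: 8 × 8 × 2 = 128
  H: 4 × 2 × 2 = 16
  I: 1 × 6 × 7 = 42
Modes with RPN > 21: A (320), B (250), C (24), D (60), E (100), F (120), G (128), I (42) → 8.

8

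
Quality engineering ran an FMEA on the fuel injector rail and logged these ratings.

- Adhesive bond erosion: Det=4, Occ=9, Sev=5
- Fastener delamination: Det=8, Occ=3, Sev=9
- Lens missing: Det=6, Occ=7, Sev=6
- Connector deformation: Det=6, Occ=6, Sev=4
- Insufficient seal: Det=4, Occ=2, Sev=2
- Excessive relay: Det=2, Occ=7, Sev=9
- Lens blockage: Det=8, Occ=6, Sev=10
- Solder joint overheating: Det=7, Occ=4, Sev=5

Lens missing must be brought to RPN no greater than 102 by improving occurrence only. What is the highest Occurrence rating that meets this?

2

Lens missing: S=6, O=7, D=6 → current RPN = 252.
Fixed product = 36. Need 36 × O ≤ 102, so O ≤ 102/36 = 2.83.
Maximum integer Occurrence rating = 2 (gives RPN 72; O=3 would give 108 > 102).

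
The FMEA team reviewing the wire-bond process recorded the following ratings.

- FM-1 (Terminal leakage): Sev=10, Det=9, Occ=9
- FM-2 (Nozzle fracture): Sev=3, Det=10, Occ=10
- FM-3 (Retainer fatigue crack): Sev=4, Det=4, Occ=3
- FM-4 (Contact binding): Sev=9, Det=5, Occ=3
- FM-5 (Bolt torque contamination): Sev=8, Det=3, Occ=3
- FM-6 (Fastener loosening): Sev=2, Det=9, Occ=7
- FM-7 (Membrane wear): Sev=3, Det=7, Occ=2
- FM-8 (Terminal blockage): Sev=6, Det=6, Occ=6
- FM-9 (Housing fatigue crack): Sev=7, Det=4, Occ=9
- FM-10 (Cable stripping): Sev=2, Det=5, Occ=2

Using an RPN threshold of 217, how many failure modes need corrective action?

RPN = Severity × Occurrence × Detection:
  FM-1: 10 × 9 × 9 = 810
  FM-2: 3 × 10 × 10 = 300
  FM-3: 4 × 3 × 4 = 48
  FM-4: 9 × 3 × 5 = 135
  FM-5: 8 × 3 × 3 = 72
  FM-6: 2 × 7 × 9 = 126
  FM-7: 3 × 2 × 7 = 42
  FM-8: 6 × 6 × 6 = 216
  FM-9: 7 × 9 × 4 = 252
  FM-10: 2 × 2 × 5 = 20
Modes with RPN ≥ 217: FM-1 (810), FM-2 (300), FM-9 (252) → 3.

3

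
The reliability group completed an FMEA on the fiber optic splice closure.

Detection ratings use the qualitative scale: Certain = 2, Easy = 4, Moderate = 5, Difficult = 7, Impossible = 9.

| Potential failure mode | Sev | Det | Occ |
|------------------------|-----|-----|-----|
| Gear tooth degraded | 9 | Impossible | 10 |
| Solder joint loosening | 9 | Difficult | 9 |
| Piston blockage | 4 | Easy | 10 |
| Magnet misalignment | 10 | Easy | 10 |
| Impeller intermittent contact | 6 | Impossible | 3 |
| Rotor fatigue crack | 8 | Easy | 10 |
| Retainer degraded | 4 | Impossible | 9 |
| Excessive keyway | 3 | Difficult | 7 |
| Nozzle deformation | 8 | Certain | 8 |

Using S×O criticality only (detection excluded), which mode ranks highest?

Magnet misalignment

Criticality = Severity × Occurrence:
  Gear tooth degraded: 9 × 10 = 90
  Solder joint loosening: 9 × 9 = 81
  Piston blockage: 4 × 10 = 40
  Magnet misalignment: 10 × 10 = 100
  Impeller intermittent contact: 6 × 3 = 18
  Rotor fatigue crack: 8 × 10 = 80
  Retainer degraded: 4 × 9 = 36
  Excessive keyway: 3 × 7 = 21
  Nozzle deformation: 8 × 8 = 64
Highest criticality is 100 → Magnet misalignment.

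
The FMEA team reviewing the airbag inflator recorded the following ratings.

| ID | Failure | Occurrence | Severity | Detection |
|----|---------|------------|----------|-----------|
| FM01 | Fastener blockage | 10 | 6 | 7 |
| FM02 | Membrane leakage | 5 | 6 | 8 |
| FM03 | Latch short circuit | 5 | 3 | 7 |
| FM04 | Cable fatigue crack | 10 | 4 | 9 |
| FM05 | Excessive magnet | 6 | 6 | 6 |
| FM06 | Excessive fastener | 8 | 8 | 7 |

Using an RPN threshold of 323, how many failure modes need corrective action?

RPN = Severity × Occurrence × Detection:
  FM01: 6 × 10 × 7 = 420
  FM02: 6 × 5 × 8 = 240
  FM03: 3 × 5 × 7 = 105
  FM04: 4 × 10 × 9 = 360
  FM05: 6 × 6 × 6 = 216
  FM06: 8 × 8 × 7 = 448
Modes with RPN ≥ 323: FM01 (420), FM04 (360), FM06 (448) → 3.

3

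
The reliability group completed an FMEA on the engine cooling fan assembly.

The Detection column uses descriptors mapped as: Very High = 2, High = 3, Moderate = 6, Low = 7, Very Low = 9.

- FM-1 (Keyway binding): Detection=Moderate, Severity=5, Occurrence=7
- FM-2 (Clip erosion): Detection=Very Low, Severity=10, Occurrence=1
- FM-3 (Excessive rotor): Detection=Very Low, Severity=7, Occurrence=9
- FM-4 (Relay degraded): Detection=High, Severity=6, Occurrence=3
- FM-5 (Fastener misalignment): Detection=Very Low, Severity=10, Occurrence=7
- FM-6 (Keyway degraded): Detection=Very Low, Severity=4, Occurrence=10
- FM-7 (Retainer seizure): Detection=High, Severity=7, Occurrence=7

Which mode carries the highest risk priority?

FM-5

RPN = Severity × Occurrence × Detection:
  FM-1: 5 × 7 × 6 = 210
  FM-2: 10 × 1 × 9 = 90
  FM-3: 7 × 9 × 9 = 567
  FM-4: 6 × 3 × 3 = 54
  FM-5: 10 × 7 × 9 = 630
  FM-6: 4 × 10 × 9 = 360
  FM-7: 7 × 7 × 3 = 147
Highest RPN is 630 → FM-5.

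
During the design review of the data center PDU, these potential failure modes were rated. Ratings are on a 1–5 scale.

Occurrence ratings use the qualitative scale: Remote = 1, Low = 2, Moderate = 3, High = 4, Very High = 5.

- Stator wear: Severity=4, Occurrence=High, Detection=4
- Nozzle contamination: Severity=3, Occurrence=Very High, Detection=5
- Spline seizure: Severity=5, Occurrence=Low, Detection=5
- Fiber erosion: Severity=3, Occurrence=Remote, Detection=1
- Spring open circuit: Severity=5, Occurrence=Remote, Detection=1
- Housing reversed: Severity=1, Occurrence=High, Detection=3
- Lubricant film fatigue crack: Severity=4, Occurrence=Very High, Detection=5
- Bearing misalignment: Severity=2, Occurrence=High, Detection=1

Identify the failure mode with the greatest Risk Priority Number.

RPN = Severity × Occurrence × Detection:
  Stator wear: 4 × 4 × 4 = 64
  Nozzle contamination: 3 × 5 × 5 = 75
  Spline seizure: 5 × 2 × 5 = 50
  Fiber erosion: 3 × 1 × 1 = 3
  Spring open circuit: 5 × 1 × 1 = 5
  Housing reversed: 1 × 4 × 3 = 12
  Lubricant film fatigue crack: 4 × 5 × 5 = 100
  Bearing misalignment: 2 × 4 × 1 = 8
Highest RPN is 100 → Lubricant film fatigue crack.

Lubricant film fatigue crack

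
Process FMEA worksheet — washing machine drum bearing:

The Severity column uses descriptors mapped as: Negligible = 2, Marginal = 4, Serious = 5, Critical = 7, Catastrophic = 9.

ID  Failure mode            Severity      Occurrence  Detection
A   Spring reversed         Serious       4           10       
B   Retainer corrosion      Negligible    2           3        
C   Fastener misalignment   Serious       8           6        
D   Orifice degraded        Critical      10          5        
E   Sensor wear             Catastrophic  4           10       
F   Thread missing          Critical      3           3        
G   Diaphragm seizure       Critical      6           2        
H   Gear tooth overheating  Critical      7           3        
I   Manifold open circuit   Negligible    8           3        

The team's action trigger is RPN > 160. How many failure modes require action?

RPN = Severity × Occurrence × Detection:
  A: 5 × 4 × 10 = 200
  B: 2 × 2 × 3 = 12
  C: 5 × 8 × 6 = 240
  D: 7 × 10 × 5 = 350
  E: 9 × 4 × 10 = 360
  F: 7 × 3 × 3 = 63
  G: 7 × 6 × 2 = 84
  H: 7 × 7 × 3 = 147
  I: 2 × 8 × 3 = 48
Modes with RPN > 160: A (200), C (240), D (350), E (360) → 4.

4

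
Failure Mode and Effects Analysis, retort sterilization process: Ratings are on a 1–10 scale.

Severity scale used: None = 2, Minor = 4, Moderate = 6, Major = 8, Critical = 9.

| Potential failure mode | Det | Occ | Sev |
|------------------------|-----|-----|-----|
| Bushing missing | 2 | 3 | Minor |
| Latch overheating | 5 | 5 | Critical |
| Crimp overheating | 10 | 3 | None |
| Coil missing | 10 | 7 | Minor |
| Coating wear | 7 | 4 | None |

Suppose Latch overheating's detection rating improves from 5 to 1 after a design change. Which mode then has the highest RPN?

RPN = Severity × Occurrence × Detection:
  Bushing missing: 4 × 3 × 2 = 24
  Latch overheating: 9 × 5 × 5 = 225
  Crimp overheating: 2 × 3 × 10 = 60
  Coil missing: 4 × 7 × 10 = 280
  Coating wear: 2 × 4 × 7 = 56
After action: Latch overheating → 9 × 5 × 1 = 45.
Revised RPNs: Coil missing=280, Crimp overheating=60, Coating wear=56, Latch overheating=45, Bushing missing=24.
Highest is now Coil missing (280).

Coil missing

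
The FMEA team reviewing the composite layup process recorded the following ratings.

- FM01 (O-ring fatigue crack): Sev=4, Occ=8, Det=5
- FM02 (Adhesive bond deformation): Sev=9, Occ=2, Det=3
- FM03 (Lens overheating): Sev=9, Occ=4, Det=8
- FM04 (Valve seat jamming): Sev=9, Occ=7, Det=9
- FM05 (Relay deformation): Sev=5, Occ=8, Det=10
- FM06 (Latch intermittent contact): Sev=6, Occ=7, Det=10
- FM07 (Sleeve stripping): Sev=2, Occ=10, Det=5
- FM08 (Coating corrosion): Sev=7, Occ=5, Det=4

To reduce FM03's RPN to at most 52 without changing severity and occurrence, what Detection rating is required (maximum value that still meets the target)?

1

FM03: S=9, O=4, D=8 → current RPN = 288.
Fixed product = 36. Need 36 × D ≤ 52, so D ≤ 52/36 = 1.44.
Maximum integer Detection rating = 1 (gives RPN 36; D=2 would give 72 > 52).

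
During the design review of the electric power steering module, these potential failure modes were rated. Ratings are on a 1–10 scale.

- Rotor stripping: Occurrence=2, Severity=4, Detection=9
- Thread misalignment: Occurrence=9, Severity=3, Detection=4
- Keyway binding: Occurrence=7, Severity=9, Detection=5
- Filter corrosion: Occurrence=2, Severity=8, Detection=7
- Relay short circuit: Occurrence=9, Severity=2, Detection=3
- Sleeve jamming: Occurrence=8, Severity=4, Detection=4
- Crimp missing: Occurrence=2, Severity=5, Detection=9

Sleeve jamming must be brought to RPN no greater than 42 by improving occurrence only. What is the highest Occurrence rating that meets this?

Sleeve jamming: S=4, O=8, D=4 → current RPN = 128.
Fixed product = 16. Need 16 × O ≤ 42, so O ≤ 42/16 = 2.62.
Maximum integer Occurrence rating = 2 (gives RPN 32; O=3 would give 48 > 42).

2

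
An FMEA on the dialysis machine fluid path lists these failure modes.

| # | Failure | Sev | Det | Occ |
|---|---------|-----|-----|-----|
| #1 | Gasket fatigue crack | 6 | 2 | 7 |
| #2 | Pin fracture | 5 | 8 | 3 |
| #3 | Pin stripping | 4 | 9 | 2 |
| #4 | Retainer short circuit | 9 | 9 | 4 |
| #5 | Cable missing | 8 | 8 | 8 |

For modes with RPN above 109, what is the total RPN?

956

RPN = Severity × Occurrence × Detection:
  #1: 6 × 7 × 2 = 84
  #2: 5 × 3 × 8 = 120
  #3: 4 × 2 × 9 = 72
  #4: 9 × 4 × 9 = 324
  #5: 8 × 8 × 8 = 512
RPN > 109: #2 (120), #4 (324), #5 (512).
Sum: 120 + 324 + 512 = 956.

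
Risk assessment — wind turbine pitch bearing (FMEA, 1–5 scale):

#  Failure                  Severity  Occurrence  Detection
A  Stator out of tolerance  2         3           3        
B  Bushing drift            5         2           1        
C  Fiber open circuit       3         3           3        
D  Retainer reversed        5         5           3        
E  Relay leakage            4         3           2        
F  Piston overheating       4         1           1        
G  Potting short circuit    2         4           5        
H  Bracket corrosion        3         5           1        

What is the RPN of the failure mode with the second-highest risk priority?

40

RPN = Severity × Occurrence × Detection:
  A: 2 × 3 × 3 = 18
  B: 5 × 2 × 1 = 10
  C: 3 × 3 × 3 = 27
  D: 5 × 5 × 3 = 75
  E: 4 × 3 × 2 = 24
  F: 4 × 1 × 1 = 4
  G: 2 × 4 × 5 = 40
  H: 3 × 5 × 1 = 15
Sorted descending: 75, 40, 27, 24, 18, 15, 10, 4.
The second-highest RPN is 40 (G).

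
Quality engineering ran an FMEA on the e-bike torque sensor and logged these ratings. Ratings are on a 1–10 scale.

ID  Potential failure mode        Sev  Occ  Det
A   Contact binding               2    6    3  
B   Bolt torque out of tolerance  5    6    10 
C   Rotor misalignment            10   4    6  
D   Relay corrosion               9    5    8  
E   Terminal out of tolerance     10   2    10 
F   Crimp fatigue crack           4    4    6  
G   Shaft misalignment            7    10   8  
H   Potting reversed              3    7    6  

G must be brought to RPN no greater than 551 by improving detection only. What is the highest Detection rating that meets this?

G: S=7, O=10, D=8 → current RPN = 560.
Fixed product = 70. Need 70 × D ≤ 551, so D ≤ 551/70 = 7.87.
Maximum integer Detection rating = 7 (gives RPN 490; D=8 would give 560 > 551).

7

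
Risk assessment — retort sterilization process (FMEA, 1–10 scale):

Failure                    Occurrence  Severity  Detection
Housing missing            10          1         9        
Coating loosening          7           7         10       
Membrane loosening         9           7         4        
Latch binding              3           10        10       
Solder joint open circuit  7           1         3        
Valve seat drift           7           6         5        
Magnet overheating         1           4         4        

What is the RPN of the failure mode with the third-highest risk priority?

RPN = Severity × Occurrence × Detection:
  Housing missing: 1 × 10 × 9 = 90
  Coating loosening: 7 × 7 × 10 = 490
  Membrane loosening: 7 × 9 × 4 = 252
  Latch binding: 10 × 3 × 10 = 300
  Solder joint open circuit: 1 × 7 × 3 = 21
  Valve seat drift: 6 × 7 × 5 = 210
  Magnet overheating: 4 × 1 × 4 = 16
Sorted descending: 490, 300, 252, 210, 90, 21, 16.
The third-highest RPN is 252 (Membrane loosening).

252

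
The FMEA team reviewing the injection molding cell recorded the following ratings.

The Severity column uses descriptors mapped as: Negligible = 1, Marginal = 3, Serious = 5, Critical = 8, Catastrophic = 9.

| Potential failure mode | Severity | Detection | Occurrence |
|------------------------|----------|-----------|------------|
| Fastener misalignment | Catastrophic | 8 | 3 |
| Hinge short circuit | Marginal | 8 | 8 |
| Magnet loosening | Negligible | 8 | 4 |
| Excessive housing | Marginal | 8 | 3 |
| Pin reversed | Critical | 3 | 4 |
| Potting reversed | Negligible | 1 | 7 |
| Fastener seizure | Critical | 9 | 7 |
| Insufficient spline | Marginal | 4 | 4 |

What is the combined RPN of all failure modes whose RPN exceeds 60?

RPN = Severity × Occurrence × Detection:
  Fastener misalignment: 9 × 3 × 8 = 216
  Hinge short circuit: 3 × 8 × 8 = 192
  Magnet loosening: 1 × 4 × 8 = 32
  Excessive housing: 3 × 3 × 8 = 72
  Pin reversed: 8 × 4 × 3 = 96
  Potting reversed: 1 × 7 × 1 = 7
  Fastener seizure: 8 × 7 × 9 = 504
  Insufficient spline: 3 × 4 × 4 = 48
RPN > 60: Fastener misalignment (216), Hinge short circuit (192), Excessive housing (72), Pin reversed (96), Fastener seizure (504).
Sum: 216 + 192 + 72 + 96 + 504 = 1080.

1080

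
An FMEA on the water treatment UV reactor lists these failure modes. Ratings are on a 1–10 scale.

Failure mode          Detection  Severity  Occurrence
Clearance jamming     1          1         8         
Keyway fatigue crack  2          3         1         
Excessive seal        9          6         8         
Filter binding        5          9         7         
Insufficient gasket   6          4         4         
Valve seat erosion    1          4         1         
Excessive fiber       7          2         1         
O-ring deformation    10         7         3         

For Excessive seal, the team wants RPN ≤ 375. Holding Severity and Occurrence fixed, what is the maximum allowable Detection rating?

Excessive seal: S=6, O=8, D=9 → current RPN = 432.
Fixed product = 48. Need 48 × D ≤ 375, so D ≤ 375/48 = 7.81.
Maximum integer Detection rating = 7 (gives RPN 336; D=8 would give 384 > 375).

7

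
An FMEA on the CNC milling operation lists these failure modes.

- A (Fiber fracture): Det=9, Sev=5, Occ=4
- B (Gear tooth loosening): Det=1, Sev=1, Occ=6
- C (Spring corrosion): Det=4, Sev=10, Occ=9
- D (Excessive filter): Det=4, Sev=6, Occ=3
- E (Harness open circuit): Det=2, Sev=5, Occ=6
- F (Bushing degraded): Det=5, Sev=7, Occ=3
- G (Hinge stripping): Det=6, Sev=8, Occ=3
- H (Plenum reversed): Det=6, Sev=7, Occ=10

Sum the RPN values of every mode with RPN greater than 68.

RPN = Severity × Occurrence × Detection:
  A: 5 × 4 × 9 = 180
  B: 1 × 6 × 1 = 6
  C: 10 × 9 × 4 = 360
  D: 6 × 3 × 4 = 72
  E: 5 × 6 × 2 = 60
  F: 7 × 3 × 5 = 105
  G: 8 × 3 × 6 = 144
  H: 7 × 10 × 6 = 420
RPN > 68: A (180), C (360), D (72), F (105), G (144), H (420).
Sum: 180 + 360 + 72 + 105 + 144 + 420 = 1281.

1281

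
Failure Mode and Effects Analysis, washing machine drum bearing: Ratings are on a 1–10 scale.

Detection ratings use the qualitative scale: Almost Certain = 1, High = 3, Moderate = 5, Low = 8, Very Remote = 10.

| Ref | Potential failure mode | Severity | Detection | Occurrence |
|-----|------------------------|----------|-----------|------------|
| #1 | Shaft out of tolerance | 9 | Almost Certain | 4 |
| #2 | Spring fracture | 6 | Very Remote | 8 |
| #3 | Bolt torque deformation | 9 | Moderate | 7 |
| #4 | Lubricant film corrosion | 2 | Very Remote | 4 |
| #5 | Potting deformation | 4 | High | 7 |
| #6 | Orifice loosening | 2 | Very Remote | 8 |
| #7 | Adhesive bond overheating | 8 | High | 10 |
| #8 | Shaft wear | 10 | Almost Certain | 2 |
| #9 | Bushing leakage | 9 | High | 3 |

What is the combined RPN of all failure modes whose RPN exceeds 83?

RPN = Severity × Occurrence × Detection:
  #1: 9 × 4 × 1 = 36
  #2: 6 × 8 × 10 = 480
  #3: 9 × 7 × 5 = 315
  #4: 2 × 4 × 10 = 80
  #5: 4 × 7 × 3 = 84
  #6: 2 × 8 × 10 = 160
  #7: 8 × 10 × 3 = 240
  #8: 10 × 2 × 1 = 20
  #9: 9 × 3 × 3 = 81
RPN > 83: #2 (480), #3 (315), #5 (84), #6 (160), #7 (240).
Sum: 480 + 315 + 84 + 160 + 240 = 1279.

1279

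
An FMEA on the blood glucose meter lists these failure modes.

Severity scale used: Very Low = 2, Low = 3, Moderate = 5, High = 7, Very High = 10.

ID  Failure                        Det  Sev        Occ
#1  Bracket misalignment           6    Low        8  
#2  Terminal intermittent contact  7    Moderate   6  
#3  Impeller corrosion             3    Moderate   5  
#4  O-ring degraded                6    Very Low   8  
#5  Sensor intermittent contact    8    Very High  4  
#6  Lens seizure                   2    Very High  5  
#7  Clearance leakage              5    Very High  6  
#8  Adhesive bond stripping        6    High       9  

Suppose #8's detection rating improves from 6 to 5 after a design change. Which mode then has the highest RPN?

#5

RPN = Severity × Occurrence × Detection:
  #1: 3 × 8 × 6 = 144
  #2: 5 × 6 × 7 = 210
  #3: 5 × 5 × 3 = 75
  #4: 2 × 8 × 6 = 96
  #5: 10 × 4 × 8 = 320
  #6: 10 × 5 × 2 = 100
  #7: 10 × 6 × 5 = 300
  #8: 7 × 9 × 6 = 378
After action: #8 → 7 × 9 × 5 = 315.
Revised RPNs: #5=320, #8=315, #7=300, #2=210, #1=144, #6=100, #4=96, #3=75.
Highest is now #5 (320).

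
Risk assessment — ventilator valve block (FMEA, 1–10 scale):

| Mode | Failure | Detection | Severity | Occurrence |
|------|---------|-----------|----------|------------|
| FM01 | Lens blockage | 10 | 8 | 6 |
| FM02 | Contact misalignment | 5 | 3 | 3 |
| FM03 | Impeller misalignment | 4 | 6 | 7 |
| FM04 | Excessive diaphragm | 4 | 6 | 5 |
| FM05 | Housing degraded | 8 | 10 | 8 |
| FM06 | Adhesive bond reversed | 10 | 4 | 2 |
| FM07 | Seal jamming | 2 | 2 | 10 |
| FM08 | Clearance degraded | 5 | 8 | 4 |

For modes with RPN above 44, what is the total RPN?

RPN = Severity × Occurrence × Detection:
  FM01: 8 × 6 × 10 = 480
  FM02: 3 × 3 × 5 = 45
  FM03: 6 × 7 × 4 = 168
  FM04: 6 × 5 × 4 = 120
  FM05: 10 × 8 × 8 = 640
  FM06: 4 × 2 × 10 = 80
  FM07: 2 × 10 × 2 = 40
  FM08: 8 × 4 × 5 = 160
RPN > 44: FM01 (480), FM02 (45), FM03 (168), FM04 (120), FM05 (640), FM06 (80), FM08 (160).
Sum: 480 + 45 + 168 + 120 + 640 + 80 + 160 = 1693.

1693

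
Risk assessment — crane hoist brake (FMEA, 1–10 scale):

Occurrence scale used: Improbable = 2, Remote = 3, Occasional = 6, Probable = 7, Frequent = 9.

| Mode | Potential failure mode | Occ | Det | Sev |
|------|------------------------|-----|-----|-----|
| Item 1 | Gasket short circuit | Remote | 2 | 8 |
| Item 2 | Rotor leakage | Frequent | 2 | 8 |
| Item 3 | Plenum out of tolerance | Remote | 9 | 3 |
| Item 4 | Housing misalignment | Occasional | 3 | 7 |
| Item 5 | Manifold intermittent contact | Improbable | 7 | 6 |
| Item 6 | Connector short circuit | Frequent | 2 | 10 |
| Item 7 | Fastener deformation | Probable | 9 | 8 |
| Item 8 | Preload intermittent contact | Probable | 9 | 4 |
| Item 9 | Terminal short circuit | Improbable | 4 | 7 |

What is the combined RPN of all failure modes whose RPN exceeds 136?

RPN = Severity × Occurrence × Detection:
  Item 1: 8 × 3 × 2 = 48
  Item 2: 8 × 9 × 2 = 144
  Item 3: 3 × 3 × 9 = 81
  Item 4: 7 × 6 × 3 = 126
  Item 5: 6 × 2 × 7 = 84
  Item 6: 10 × 9 × 2 = 180
  Item 7: 8 × 7 × 9 = 504
  Item 8: 4 × 7 × 9 = 252
  Item 9: 7 × 2 × 4 = 56
RPN > 136: Item 2 (144), Item 6 (180), Item 7 (504), Item 8 (252).
Sum: 144 + 180 + 504 + 252 = 1080.

1080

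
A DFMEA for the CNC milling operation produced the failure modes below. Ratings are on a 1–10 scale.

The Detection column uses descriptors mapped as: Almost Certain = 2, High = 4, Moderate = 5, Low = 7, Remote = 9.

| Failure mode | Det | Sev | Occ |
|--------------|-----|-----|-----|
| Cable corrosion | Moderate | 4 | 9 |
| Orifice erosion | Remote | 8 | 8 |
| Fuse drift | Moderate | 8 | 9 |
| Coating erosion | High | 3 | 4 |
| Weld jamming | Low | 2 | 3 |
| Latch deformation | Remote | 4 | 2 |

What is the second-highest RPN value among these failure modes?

RPN = Severity × Occurrence × Detection:
  Cable corrosion: 4 × 9 × 5 = 180
  Orifice erosion: 8 × 8 × 9 = 576
  Fuse drift: 8 × 9 × 5 = 360
  Coating erosion: 3 × 4 × 4 = 48
  Weld jamming: 2 × 3 × 7 = 42
  Latch deformation: 4 × 2 × 9 = 72
Sorted descending: 576, 360, 180, 72, 48, 42.
The second-highest RPN is 360 (Fuse drift).

360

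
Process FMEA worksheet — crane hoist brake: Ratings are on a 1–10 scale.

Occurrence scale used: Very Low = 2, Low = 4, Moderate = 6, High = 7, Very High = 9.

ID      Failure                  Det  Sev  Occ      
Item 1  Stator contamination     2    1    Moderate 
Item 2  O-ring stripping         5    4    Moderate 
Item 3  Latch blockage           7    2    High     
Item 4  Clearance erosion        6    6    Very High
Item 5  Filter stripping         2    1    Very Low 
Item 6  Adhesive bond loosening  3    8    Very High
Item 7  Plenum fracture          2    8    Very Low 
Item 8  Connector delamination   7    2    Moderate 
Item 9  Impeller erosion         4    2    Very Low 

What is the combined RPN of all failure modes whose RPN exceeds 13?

890

RPN = Severity × Occurrence × Detection:
  Item 1: 1 × 6 × 2 = 12
  Item 2: 4 × 6 × 5 = 120
  Item 3: 2 × 7 × 7 = 98
  Item 4: 6 × 9 × 6 = 324
  Item 5: 1 × 2 × 2 = 4
  Item 6: 8 × 9 × 3 = 216
  Item 7: 8 × 2 × 2 = 32
  Item 8: 2 × 6 × 7 = 84
  Item 9: 2 × 2 × 4 = 16
RPN > 13: Item 2 (120), Item 3 (98), Item 4 (324), Item 6 (216), Item 7 (32), Item 8 (84), Item 9 (16).
Sum: 120 + 98 + 324 + 216 + 32 + 84 + 16 = 890.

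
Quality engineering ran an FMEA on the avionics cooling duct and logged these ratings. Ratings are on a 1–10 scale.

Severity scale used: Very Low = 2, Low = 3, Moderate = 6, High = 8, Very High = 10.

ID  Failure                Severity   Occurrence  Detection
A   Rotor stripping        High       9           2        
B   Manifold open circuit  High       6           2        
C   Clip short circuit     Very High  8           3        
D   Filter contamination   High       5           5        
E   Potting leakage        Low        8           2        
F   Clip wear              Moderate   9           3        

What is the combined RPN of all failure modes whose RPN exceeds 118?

746

RPN = Severity × Occurrence × Detection:
  A: 8 × 9 × 2 = 144
  B: 8 × 6 × 2 = 96
  C: 10 × 8 × 3 = 240
  D: 8 × 5 × 5 = 200
  E: 3 × 8 × 2 = 48
  F: 6 × 9 × 3 = 162
RPN > 118: A (144), C (240), D (200), F (162).
Sum: 144 + 240 + 200 + 162 = 746.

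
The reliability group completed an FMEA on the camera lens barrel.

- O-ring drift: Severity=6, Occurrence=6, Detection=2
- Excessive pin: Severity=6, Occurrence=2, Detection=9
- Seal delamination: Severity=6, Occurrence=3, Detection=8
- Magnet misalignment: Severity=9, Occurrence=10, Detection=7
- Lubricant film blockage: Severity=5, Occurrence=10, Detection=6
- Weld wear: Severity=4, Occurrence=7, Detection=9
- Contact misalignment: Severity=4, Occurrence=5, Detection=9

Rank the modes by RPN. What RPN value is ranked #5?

144

RPN = Severity × Occurrence × Detection:
  O-ring drift: 6 × 6 × 2 = 72
  Excessive pin: 6 × 2 × 9 = 108
  Seal delamination: 6 × 3 × 8 = 144
  Magnet misalignment: 9 × 10 × 7 = 630
  Lubricant film blockage: 5 × 10 × 6 = 300
  Weld wear: 4 × 7 × 9 = 252
  Contact misalignment: 4 × 5 × 9 = 180
Sorted descending: 630, 300, 252, 180, 144, 108, 72.
The fifth-highest RPN is 144 (Seal delamination).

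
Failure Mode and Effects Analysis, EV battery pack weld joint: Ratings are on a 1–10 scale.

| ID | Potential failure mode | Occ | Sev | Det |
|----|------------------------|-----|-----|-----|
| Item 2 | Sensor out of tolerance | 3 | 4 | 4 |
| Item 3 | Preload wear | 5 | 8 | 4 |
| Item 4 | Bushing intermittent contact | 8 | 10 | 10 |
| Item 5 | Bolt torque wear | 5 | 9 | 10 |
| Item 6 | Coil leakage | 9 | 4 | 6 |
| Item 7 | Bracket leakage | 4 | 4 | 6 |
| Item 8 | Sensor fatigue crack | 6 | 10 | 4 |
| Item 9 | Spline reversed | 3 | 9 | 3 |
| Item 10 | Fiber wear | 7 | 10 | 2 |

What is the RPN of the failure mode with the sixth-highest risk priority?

RPN = Severity × Occurrence × Detection:
  Item 2: 4 × 3 × 4 = 48
  Item 3: 8 × 5 × 4 = 160
  Item 4: 10 × 8 × 10 = 800
  Item 5: 9 × 5 × 10 = 450
  Item 6: 4 × 9 × 6 = 216
  Item 7: 4 × 4 × 6 = 96
  Item 8: 10 × 6 × 4 = 240
  Item 9: 9 × 3 × 3 = 81
  Item 10: 10 × 7 × 2 = 140
Sorted descending: 800, 450, 240, 216, 160, 140, 96, 81, 48.
The sixth-highest RPN is 140 (Item 10).

140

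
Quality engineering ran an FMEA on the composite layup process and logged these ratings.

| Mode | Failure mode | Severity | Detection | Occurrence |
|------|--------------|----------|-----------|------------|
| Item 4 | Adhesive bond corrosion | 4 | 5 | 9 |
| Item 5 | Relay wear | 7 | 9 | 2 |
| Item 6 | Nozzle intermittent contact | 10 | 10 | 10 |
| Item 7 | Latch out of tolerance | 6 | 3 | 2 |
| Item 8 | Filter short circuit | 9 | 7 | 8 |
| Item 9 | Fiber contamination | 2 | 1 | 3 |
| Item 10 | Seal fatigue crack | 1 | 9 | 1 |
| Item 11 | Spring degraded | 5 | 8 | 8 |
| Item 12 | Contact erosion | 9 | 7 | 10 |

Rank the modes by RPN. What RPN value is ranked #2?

630

RPN = Severity × Occurrence × Detection:
  Item 4: 4 × 9 × 5 = 180
  Item 5: 7 × 2 × 9 = 126
  Item 6: 10 × 10 × 10 = 1000
  Item 7: 6 × 2 × 3 = 36
  Item 8: 9 × 8 × 7 = 504
  Item 9: 2 × 3 × 1 = 6
  Item 10: 1 × 1 × 9 = 9
  Item 11: 5 × 8 × 8 = 320
  Item 12: 9 × 10 × 7 = 630
Sorted descending: 1000, 630, 504, 320, 180, 126, 36, 9, 6.
The second-highest RPN is 630 (Item 12).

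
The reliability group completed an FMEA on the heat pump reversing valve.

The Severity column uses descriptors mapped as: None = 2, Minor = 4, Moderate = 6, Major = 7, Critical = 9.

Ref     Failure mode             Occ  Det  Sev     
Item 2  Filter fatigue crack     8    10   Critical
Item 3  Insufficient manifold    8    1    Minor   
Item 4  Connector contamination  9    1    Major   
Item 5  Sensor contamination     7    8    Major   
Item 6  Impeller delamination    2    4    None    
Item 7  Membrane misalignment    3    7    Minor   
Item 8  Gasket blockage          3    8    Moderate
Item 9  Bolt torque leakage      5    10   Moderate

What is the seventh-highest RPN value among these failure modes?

RPN = Severity × Occurrence × Detection:
  Item 2: 9 × 8 × 10 = 720
  Item 3: 4 × 8 × 1 = 32
  Item 4: 7 × 9 × 1 = 63
  Item 5: 7 × 7 × 8 = 392
  Item 6: 2 × 2 × 4 = 16
  Item 7: 4 × 3 × 7 = 84
  Item 8: 6 × 3 × 8 = 144
  Item 9: 6 × 5 × 10 = 300
Sorted descending: 720, 392, 300, 144, 84, 63, 32, 16.
The seventh-highest RPN is 32 (Item 3).

32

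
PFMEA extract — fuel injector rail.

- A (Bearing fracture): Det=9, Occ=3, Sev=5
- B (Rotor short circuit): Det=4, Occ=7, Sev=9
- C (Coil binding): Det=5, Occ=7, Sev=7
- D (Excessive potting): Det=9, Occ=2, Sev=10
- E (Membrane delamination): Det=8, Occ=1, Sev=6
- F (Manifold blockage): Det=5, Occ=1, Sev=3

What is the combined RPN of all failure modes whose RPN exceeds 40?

RPN = Severity × Occurrence × Detection:
  A: 5 × 3 × 9 = 135
  B: 9 × 7 × 4 = 252
  C: 7 × 7 × 5 = 245
  D: 10 × 2 × 9 = 180
  E: 6 × 1 × 8 = 48
  F: 3 × 1 × 5 = 15
RPN > 40: A (135), B (252), C (245), D (180), E (48).
Sum: 135 + 252 + 245 + 180 + 48 = 860.

860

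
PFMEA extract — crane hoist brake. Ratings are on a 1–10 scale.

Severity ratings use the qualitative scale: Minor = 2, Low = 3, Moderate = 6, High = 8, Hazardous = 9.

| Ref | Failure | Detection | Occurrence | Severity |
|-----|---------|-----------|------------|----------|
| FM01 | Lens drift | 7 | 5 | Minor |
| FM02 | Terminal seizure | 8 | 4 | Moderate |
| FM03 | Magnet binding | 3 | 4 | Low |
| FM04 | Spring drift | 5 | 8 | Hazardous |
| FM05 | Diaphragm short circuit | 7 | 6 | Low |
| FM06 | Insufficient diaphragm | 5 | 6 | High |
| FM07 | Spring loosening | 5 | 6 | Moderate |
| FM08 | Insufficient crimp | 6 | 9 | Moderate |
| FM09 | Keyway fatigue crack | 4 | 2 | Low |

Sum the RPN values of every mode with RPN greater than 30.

1528

RPN = Severity × Occurrence × Detection:
  FM01: 2 × 5 × 7 = 70
  FM02: 6 × 4 × 8 = 192
  FM03: 3 × 4 × 3 = 36
  FM04: 9 × 8 × 5 = 360
  FM05: 3 × 6 × 7 = 126
  FM06: 8 × 6 × 5 = 240
  FM07: 6 × 6 × 5 = 180
  FM08: 6 × 9 × 6 = 324
  FM09: 3 × 2 × 4 = 24
RPN > 30: FM01 (70), FM02 (192), FM03 (36), FM04 (360), FM05 (126), FM06 (240), FM07 (180), FM08 (324).
Sum: 70 + 192 + 36 + 360 + 126 + 240 + 180 + 324 = 1528.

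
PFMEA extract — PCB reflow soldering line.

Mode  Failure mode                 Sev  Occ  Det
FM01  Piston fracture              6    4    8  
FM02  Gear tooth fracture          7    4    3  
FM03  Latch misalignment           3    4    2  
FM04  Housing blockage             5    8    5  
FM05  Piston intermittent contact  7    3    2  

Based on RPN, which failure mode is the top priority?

RPN = Severity × Occurrence × Detection:
  FM01: 6 × 4 × 8 = 192
  FM02: 7 × 4 × 3 = 84
  FM03: 3 × 4 × 2 = 24
  FM04: 5 × 8 × 5 = 200
  FM05: 7 × 3 × 2 = 42
Highest RPN is 200 → FM04.

FM04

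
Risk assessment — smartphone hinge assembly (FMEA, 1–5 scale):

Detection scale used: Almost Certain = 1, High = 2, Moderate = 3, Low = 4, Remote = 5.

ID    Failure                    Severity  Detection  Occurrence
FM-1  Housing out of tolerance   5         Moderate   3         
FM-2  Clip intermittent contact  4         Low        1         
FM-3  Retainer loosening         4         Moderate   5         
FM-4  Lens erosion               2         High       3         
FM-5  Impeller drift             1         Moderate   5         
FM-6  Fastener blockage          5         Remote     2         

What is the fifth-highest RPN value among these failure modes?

RPN = Severity × Occurrence × Detection:
  FM-1: 5 × 3 × 3 = 45
  FM-2: 4 × 1 × 4 = 16
  FM-3: 4 × 5 × 3 = 60
  FM-4: 2 × 3 × 2 = 12
  FM-5: 1 × 5 × 3 = 15
  FM-6: 5 × 2 × 5 = 50
Sorted descending: 60, 50, 45, 16, 15, 12.
The fifth-highest RPN is 15 (FM-5).

15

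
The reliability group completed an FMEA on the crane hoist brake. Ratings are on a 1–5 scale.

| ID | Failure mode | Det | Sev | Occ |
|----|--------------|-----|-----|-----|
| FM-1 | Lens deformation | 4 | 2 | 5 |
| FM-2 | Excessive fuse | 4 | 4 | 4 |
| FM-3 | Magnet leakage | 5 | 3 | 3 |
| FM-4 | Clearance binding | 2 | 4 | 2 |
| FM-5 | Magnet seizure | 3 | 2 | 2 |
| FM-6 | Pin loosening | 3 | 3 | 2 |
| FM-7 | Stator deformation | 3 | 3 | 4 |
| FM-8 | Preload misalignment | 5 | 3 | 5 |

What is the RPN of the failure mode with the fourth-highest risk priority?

40

RPN = Severity × Occurrence × Detection:
  FM-1: 2 × 5 × 4 = 40
  FM-2: 4 × 4 × 4 = 64
  FM-3: 3 × 3 × 5 = 45
  FM-4: 4 × 2 × 2 = 16
  FM-5: 2 × 2 × 3 = 12
  FM-6: 3 × 2 × 3 = 18
  FM-7: 3 × 4 × 3 = 36
  FM-8: 3 × 5 × 5 = 75
Sorted descending: 75, 64, 45, 40, 36, 18, 16, 12.
The fourth-highest RPN is 40 (FM-1).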